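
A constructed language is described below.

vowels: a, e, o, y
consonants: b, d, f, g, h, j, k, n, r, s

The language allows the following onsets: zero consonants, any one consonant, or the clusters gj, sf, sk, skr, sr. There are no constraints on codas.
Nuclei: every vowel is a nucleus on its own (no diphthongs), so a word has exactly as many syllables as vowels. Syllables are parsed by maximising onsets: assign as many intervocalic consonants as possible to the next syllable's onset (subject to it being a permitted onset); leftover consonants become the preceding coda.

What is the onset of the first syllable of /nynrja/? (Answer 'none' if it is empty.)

Vowels present: y, a; each is a nucleus, giving 2 syllables.
Between /y/ (V1) and /a/ (V2): /nrj/; trying suffixes from longest down, /j/ is the first permitted one, so coda /nr/ | onset /j/.
Syllabification: nynr.ja.
Syllable 1 is /nynr/: onset /n/, nucleus /y/, coda /nr/.

n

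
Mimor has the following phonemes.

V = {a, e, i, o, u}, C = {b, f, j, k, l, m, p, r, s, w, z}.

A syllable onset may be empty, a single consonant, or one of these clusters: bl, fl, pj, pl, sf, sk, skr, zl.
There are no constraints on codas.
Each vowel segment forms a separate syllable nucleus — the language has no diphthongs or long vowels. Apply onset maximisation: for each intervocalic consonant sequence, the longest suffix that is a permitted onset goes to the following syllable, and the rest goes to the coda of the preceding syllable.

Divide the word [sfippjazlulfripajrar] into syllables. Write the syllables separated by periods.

sfip.pja.zlulf.ri.paj.rar

The vowels are i, a, u, i, a, a — 6 nuclei, so 6 syllables.
Between /i/ (V1) and /a/ (V2): /ppj/; trying suffixes from longest down, /pj/ is the first permitted one, so coda /p/ | onset /pj/.
Between /a/ (V2) and /u/ (V3): /zl/ is a licit onset in full, so it all attaches to the next syllable.
Between /u/ (V3) and /i/ (V4): cluster /lfr/ — the longest permitted-onset suffix is /r/; onset = /r/, preceding coda = /lf/.
Between /i/ (V4) and /a/ (V5): /p/ → onset of the next syllable (single consonants are always licit onsets).
Between /a/ (V5) and /a/ (V6): /jr/ — longest licit onset from the right is /r/, leaving /j/ as coda.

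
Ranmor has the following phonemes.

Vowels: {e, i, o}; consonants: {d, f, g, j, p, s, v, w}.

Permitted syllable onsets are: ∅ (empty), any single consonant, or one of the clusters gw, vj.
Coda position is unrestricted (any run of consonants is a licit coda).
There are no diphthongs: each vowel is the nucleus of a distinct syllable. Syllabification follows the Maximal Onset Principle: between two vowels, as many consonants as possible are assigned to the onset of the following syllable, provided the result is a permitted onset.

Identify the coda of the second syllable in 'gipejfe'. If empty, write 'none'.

Nuclei (vowels): i, e, e → 3 syllables.
σ1/σ2 boundary: just /p/ — single C goes to the following onset.
σ2/σ3 boundary: /jf/ splits as /j/ + /f/ (/f/ is the longest suffix that is a licit onset).
Putting it together: gi.pej.fe.
Syllable 2 is /pej/: onset /p/, nucleus /e/, coda /j/.

j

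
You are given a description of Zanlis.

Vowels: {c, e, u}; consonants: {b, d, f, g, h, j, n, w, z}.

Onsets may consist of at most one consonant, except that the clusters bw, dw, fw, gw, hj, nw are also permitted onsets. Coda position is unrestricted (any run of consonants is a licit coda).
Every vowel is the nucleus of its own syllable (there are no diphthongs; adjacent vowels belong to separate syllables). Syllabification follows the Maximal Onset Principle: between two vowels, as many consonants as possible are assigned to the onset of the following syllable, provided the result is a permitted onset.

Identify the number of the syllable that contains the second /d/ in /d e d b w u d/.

Nuclei (vowels): e, u → 2 syllables.
Between /e/ (V1) and /u/ (V2): /dbw/ splits as /d/ + /bw/ (/bw/ is the longest suffix that is a licit onset).
Syllabification: ded.bwud.
The second /d/ is in the coda of syllable 1 (/ded/).

1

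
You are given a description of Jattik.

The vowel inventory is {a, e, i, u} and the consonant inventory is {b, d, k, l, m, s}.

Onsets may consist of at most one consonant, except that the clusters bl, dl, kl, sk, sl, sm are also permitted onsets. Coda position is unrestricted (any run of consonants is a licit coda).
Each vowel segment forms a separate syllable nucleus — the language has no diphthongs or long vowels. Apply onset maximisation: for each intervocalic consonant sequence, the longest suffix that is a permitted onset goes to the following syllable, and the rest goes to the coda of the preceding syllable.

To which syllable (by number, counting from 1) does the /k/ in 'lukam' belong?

Vowels present: u, a; each is a nucleus, giving 2 syllables.
σ1/σ2 boundary: /k/ is a single consonant, so it becomes the next onset.
So the parse is lu.kam.
The /k/ is in the onset of syllable 2 (/kam/).

2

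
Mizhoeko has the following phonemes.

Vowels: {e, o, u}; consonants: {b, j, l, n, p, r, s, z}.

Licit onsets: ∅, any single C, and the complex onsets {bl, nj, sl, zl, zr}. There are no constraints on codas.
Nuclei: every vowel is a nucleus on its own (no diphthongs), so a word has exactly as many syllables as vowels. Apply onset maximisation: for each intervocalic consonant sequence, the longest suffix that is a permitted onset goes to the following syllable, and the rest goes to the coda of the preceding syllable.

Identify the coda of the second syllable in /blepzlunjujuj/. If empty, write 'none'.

Nuclei (vowels): e, u, u, u → 4 syllables.
V1 /e/ – V2 /u/: /pzl/; trying suffixes from longest down, /zl/ is the first permitted one, so coda /p/ | onset /zl/.
V2 /u/ – V3 /u/: cluster /nj/ — /nj/ is itself a permitted onset, so the whole cluster goes right; preceding coda = ∅.
V3 /u/ – V4 /u/: /j/ is a single consonant, so it becomes the next onset.
Syllabification: blep.zlu.nju.juj.
Syllable 2 is /zlu/: onset /zl/, nucleus /u/, coda ∅.

none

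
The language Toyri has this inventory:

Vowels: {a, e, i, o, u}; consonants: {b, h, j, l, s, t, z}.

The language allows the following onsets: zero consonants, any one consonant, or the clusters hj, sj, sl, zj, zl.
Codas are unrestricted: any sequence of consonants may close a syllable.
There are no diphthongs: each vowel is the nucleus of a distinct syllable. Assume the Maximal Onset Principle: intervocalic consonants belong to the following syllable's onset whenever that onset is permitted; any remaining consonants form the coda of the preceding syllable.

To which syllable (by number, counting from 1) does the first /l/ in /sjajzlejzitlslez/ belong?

The vowels are a, e, i, e — 4 nuclei, so 4 syllables.
/a…e/ gap (V1→V2): cluster /jzl/ — the longest permitted-onset suffix is /zl/; onset = /zl/, preceding coda = /j/.
/e…i/ gap (V2→V3): /jz/; trying suffixes from longest down, /z/ is the first permitted one, so coda /j/ | onset /z/.
/i…e/ gap (V3→V4): /tlsl/ — longest licit onset from the right is /sl/, leaving /tl/ as coda.
Syllabification: sjaj.zlej.zitl.slez.
The first /l/ is in the onset of syllable 2 (/zlej/).

2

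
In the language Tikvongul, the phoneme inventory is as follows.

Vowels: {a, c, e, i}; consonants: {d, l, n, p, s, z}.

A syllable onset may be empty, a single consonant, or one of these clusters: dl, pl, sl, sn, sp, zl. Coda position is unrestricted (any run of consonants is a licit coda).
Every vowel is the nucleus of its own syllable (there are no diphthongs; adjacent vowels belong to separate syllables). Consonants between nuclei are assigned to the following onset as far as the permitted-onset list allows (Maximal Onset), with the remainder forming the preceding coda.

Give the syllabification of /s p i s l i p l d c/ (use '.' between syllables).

Nuclei (vowels): i, i, c → 3 syllables.
/i…i/ gap (V1→V2): /sl/ — entire cluster is a permitted onset → onset /sl/, coda ∅.
/i…c/ gap (V2→V3): /pld/; trying suffixes from longest down, /d/ is the first permitted one, so coda /pl/ | onset /d/.

spi.slipl.dc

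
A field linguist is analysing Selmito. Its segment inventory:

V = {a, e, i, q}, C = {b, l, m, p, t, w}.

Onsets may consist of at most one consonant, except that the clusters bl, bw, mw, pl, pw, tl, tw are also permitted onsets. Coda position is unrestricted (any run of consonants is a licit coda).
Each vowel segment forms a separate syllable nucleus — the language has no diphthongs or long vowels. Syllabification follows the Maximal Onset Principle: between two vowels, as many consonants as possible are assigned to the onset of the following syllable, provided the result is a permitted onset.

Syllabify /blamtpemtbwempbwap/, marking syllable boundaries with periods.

Vowels present: a, e, e, a; each is a nucleus, giving 4 syllables.
σ1/σ2 boundary: /mtp/ splits as /mt/ + /p/ (/p/ is the longest suffix that is a licit onset).
σ2/σ3 boundary: /mtbw/ — longest licit onset from the right is /bw/, leaving /mt/ as coda.
σ3/σ4 boundary: /mpbw/; trying suffixes from longest down, /bw/ is the first permitted one, so coda /mp/ | onset /bw/.

blamt.pemt.bwemp.bwap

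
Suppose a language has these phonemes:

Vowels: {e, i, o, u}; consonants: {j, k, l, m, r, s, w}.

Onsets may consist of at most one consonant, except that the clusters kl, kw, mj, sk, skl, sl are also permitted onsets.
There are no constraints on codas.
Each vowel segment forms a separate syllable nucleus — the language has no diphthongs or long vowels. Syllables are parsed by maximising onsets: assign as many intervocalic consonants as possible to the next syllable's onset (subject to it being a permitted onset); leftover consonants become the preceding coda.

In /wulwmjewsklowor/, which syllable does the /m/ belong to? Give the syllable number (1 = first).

Nuclei (vowels): u, e, o, o → 4 syllables.
Between /u/ (V1) and /e/ (V2): /lwmj/; trying suffixes from longest down, /mj/ is the first permitted one, so coda /lw/ | onset /mj/.
Between /e/ (V2) and /o/ (V3): /wskl/; trying suffixes from longest down, /skl/ is the first permitted one, so coda /w/ | onset /skl/.
Between /o/ (V3) and /o/ (V4): /w/ is a single consonant, so it becomes the next onset.
Result: wulw.mjew.sklo.wor.
The /m/ is in the onset of syllable 2 (/mjew/).

2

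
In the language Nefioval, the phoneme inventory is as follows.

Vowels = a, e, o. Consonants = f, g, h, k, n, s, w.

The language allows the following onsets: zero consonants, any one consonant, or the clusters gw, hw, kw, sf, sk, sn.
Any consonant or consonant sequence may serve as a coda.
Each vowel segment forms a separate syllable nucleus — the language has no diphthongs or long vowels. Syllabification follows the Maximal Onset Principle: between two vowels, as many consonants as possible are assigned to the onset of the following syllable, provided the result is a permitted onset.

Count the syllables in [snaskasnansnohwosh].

Nuclei (vowels): a, a, a, o, o → 5 syllables.

5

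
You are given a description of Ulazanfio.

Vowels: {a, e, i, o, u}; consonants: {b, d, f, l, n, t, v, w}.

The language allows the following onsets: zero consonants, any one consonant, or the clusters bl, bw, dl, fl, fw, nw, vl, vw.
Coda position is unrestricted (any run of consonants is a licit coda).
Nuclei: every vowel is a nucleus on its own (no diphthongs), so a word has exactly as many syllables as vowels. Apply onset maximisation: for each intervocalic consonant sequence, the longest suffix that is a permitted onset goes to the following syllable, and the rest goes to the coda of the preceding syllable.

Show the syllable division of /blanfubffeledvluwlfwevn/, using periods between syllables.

The vowels are a, u, e, e, u, e — 6 nuclei, so 6 syllables.
σ1/σ2 boundary: /nf/; trying suffixes from longest down, /f/ is the first permitted one, so coda /n/ | onset /f/.
σ2/σ3 boundary: /bff/ — longest licit onset from the right is /f/, leaving /bf/ as coda.
σ3/σ4 boundary: /l/ → onset of the next syllable (single consonants are always licit onsets).
σ4/σ5 boundary: cluster /dvl/ — the longest permitted-onset suffix is /vl/; onset = /vl/, preceding coda = /d/.
σ5/σ6 boundary: /wlfw/; trying suffixes from longest down, /fw/ is the first permitted one, so coda /wl/ | onset /fw/.

blan.fubf.fe.led.vluwl.fwevn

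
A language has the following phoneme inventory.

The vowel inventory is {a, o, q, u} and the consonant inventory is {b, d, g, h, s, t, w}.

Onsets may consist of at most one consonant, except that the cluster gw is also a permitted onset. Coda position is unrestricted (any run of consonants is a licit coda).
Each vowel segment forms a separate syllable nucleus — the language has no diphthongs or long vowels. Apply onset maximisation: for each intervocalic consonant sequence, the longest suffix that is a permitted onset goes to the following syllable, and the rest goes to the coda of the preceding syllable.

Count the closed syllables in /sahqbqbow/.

Vowels present: a, q, q, o; each is a nucleus, giving 4 syllables.
V1 /a/ – V2 /q/: /h/ is a single consonant, so it becomes the next onset.
V2 /q/ – V3 /q/: just /b/ — single C goes to the following onset.
V3 /q/ – V4 /o/: /b/ → onset of the next syllable (single consonants are always licit onsets).
Putting it together: sa.hq.bq.bow.
Classifying each syllable: /sa/ (open), /hq/ (open), /bq/ (open), /bow/ (closed).
Closed syllables: 1.

1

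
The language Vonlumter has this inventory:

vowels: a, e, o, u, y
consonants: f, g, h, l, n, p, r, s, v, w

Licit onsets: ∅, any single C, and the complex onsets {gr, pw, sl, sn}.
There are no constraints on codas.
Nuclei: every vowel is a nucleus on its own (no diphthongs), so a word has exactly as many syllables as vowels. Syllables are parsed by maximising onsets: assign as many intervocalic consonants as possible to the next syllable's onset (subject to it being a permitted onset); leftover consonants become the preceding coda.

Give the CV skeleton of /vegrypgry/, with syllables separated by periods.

The vowels are e, y, y — 3 nuclei, so 3 syllables.
Between /e/ (V1) and /y/ (V2): /gr/ is a licit onset in full, so it all attaches to the next syllable.
Between /y/ (V2) and /y/ (V3): /pgr/; trying suffixes from longest down, /gr/ is the first permitted one, so coda /p/ | onset /gr/.
Result: ve.gryp.gry.
Mapping each syllable to C/V: /ve/ → CV, /gryp/ → CCVC, /gry/ → CCV.

CV.CCVC.CCV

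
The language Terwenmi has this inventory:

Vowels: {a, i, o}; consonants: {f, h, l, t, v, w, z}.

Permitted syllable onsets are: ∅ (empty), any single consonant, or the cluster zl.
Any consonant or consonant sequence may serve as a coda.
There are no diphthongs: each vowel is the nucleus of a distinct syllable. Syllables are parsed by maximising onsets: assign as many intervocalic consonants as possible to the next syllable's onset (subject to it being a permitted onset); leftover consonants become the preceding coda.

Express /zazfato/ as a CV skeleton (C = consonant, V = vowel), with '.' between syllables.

Nuclei (vowels): a, a, o → 3 syllables.
σ1/σ2 boundary: /zf/ — longest licit onset from the right is /f/, leaving /z/ as coda.
σ2/σ3 boundary: just /t/ — single C goes to the following onset.
Result: zaz.fa.to.
Mapping each syllable to C/V: /zaz/ → CVC, /fa/ → CV, /to/ → CV.

CVC.CV.CV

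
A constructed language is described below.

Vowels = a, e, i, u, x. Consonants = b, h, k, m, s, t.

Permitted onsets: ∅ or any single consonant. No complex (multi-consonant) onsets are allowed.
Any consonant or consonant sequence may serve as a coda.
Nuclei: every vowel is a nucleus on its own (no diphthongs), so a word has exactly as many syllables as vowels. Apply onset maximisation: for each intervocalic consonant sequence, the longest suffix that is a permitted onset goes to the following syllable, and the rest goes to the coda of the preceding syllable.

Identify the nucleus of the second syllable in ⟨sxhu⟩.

Nuclei (vowels): x, u → 2 syllables.
The second nucleus (vowel 2 from the left) is /u/.

u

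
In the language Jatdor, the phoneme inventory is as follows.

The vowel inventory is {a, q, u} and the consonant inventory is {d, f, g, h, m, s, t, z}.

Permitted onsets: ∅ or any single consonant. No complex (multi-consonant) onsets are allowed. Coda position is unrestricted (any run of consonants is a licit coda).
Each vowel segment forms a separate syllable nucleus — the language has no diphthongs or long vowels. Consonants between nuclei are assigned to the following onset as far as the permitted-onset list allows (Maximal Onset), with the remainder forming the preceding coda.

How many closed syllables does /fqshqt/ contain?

2

Nuclei (vowels): q, q → 2 syllables.
V1 /q/ – V2 /q/: /sh/; trying suffixes from longest down, /h/ is the first permitted one, so coda /s/ | onset /h/.
So the parse is fqs.hqt.
Classifying each syllable: /fqs/ (closed), /hqt/ (closed).
Closed syllables: 2.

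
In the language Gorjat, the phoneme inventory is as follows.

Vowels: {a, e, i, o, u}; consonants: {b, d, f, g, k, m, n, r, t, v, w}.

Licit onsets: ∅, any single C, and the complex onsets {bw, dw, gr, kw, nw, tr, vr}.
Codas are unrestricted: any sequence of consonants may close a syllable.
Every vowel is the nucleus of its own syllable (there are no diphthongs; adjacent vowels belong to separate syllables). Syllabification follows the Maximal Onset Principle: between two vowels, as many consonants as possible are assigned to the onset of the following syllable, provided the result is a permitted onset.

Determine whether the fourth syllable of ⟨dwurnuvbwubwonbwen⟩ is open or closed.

Vowels present: u, u, u, o, e; each is a nucleus, giving 5 syllables.
σ1/σ2 boundary: cluster /rn/ — the longest permitted-onset suffix is /n/; onset = /n/, preceding coda = /r/.
σ2/σ3 boundary: cluster /vbw/ — the longest permitted-onset suffix is /bw/; onset = /bw/, preceding coda = /v/.
σ3/σ4 boundary: cluster /bw/ — /bw/ is itself a permitted onset, so the whole cluster goes right; preceding coda = ∅.
σ4/σ5 boundary: /nbw/ — longest licit onset from the right is /bw/, leaving /n/ as coda.
Result: dwur.nuv.bwu.bwon.bwen.
Syllable 4 is /bwon/ with coda /n/, so it is closed.

closed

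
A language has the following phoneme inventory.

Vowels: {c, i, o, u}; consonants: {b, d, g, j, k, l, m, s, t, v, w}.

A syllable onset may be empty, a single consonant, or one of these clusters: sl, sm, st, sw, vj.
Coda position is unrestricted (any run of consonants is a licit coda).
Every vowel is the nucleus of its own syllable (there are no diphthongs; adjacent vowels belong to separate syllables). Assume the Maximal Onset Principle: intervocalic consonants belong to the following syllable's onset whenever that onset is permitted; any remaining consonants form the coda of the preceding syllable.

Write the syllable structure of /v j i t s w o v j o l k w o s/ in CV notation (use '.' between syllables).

Vowels present: i, o, o, o; each is a nucleus, giving 4 syllables.
V1 /i/ – V2 /o/: cluster /tsw/ — the longest permitted-onset suffix is /sw/; onset = /sw/, preceding coda = /t/.
V2 /o/ – V3 /o/: /vj/ — entire cluster is a permitted onset → onset /vj/, coda ∅.
V3 /o/ – V4 /o/: /lkw/ splits as /lk/ + /w/ (/w/ is the longest suffix that is a licit onset).
Syllabification: vjit.swo.vjolk.wos.
Mapping each syllable to C/V: /vjit/ → CCVC, /swo/ → CCV, /vjolk/ → CCVCC, /wos/ → CVC.

CCVC.CCV.CCVCC.CVC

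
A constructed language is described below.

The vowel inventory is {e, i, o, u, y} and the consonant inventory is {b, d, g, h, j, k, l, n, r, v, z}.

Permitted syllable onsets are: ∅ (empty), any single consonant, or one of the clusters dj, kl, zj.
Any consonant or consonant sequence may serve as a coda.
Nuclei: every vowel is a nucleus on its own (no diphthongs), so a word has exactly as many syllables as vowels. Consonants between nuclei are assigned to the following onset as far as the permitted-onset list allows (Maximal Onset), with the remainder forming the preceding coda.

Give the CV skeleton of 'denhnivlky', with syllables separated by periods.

Nuclei (vowels): e, i, y → 3 syllables.
Between /e/ (V1) and /i/ (V2): cluster /nhn/ — the longest permitted-onset suffix is /n/; onset = /n/, preceding coda = /nh/.
Between /i/ (V2) and /y/ (V3): cluster /vlk/ — the longest permitted-onset suffix is /k/; onset = /k/, preceding coda = /vl/.
Syllabification: denh.nivl.ky.
Mapping each syllable to C/V: /denh/ → CVCC, /nivl/ → CVCC, /ky/ → CV.

CVCC.CVCC.CV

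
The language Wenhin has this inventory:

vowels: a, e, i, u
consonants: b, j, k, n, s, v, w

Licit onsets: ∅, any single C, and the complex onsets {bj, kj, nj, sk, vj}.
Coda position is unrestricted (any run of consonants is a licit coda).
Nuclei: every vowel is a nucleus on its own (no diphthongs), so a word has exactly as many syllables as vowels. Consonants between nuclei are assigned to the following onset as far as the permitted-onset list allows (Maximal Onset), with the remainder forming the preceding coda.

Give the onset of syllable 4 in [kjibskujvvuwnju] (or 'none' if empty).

The vowels are i, u, u, u — 4 nuclei, so 4 syllables.
V1 /i/ – V2 /u/: cluster /bsk/ — the longest permitted-onset suffix is /sk/; onset = /sk/, preceding coda = /b/.
V2 /u/ – V3 /u/: cluster /jvv/ — the longest permitted-onset suffix is /v/; onset = /v/, preceding coda = /jv/.
V3 /u/ – V4 /u/: /wnj/; trying suffixes from longest down, /nj/ is the first permitted one, so coda /w/ | onset /nj/.
Syllabification: kjib.skujv.vuw.nju.
Syllable 4 is /nju/: onset /nj/, nucleus /u/, coda ∅.

nj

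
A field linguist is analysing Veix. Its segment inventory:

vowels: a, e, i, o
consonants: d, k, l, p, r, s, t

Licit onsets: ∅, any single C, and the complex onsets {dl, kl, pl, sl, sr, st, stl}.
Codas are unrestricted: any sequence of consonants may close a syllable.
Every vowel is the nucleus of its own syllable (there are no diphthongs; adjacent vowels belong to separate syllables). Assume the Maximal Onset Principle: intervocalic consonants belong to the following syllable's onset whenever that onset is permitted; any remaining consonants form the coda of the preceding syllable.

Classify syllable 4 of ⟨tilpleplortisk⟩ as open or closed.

closed

The vowels are i, e, o, i — 4 nuclei, so 4 syllables.
V1 /i/ – V2 /e/: /lpl/ splits as /l/ + /pl/ (/pl/ is the longest suffix that is a licit onset).
V2 /e/ – V3 /o/: /pl/ — entire cluster is a permitted onset → onset /pl/, coda ∅.
V3 /o/ – V4 /i/: /rt/ splits as /r/ + /t/ (/t/ is the longest suffix that is a licit onset).
Result: til.ple.plor.tisk.
Syllable 4 is /tisk/ with coda /sk/, so it is closed.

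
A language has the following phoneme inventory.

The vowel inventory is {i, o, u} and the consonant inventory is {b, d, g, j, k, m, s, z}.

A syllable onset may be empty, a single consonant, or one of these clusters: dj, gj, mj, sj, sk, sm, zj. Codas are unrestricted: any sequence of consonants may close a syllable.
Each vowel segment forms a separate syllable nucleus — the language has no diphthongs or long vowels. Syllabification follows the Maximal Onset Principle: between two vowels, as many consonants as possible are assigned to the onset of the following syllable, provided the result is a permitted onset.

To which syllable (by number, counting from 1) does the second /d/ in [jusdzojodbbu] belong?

The vowels are u, o, o, u — 4 nuclei, so 4 syllables.
/u…o/ gap (V1→V2): /sdz/ splits as /sd/ + /z/ (/z/ is the longest suffix that is a licit onset).
/o…o/ gap (V2→V3): just /j/ — single C goes to the following onset.
/o…u/ gap (V3→V4): /dbb/; trying suffixes from longest down, /b/ is the first permitted one, so coda /db/ | onset /b/.
Putting it together: jusd.zo.jodb.bu.
The second /d/ is in the coda of syllable 3 (/jodb/).

3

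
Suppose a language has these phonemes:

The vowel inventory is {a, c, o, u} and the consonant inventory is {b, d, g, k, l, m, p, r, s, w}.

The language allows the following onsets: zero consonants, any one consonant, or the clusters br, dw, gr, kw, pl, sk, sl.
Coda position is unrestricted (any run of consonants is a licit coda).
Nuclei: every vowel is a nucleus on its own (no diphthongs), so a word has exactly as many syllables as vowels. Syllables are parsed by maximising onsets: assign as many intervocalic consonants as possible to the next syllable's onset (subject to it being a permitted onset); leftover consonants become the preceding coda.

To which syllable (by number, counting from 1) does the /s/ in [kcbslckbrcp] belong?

2

Nuclei (vowels): c, c, c → 3 syllables.
Between /c/ (V1) and /c/ (V2): /bsl/ — longest licit onset from the right is /sl/, leaving /b/ as coda.
Between /c/ (V2) and /c/ (V3): cluster /kbr/ — the longest permitted-onset suffix is /br/; onset = /br/, preceding coda = /k/.
Syllabification: kcb.slck.brcp.
The /s/ is in the onset of syllable 2 (/slck/).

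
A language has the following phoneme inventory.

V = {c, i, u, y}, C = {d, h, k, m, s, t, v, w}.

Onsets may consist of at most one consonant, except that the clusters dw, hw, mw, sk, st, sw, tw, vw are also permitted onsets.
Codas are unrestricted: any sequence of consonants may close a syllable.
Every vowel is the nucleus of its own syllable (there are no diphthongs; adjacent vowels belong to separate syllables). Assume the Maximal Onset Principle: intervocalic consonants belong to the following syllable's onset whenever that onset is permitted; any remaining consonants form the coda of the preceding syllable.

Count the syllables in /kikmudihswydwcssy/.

6

Nuclei (vowels): i, u, i, y, c, y → 6 syllables.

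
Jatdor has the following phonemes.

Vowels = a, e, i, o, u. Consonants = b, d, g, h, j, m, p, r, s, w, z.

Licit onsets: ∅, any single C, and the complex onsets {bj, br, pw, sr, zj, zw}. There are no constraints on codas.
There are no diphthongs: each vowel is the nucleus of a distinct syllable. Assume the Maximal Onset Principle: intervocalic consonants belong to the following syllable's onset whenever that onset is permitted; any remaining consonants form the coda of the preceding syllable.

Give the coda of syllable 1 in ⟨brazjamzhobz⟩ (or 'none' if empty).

Nuclei (vowels): a, a, o → 3 syllables.
V1 /a/ – V2 /a/: /zj/ is a licit onset in full, so it all attaches to the next syllable.
V2 /a/ – V3 /o/: /mzh/ splits as /mz/ + /h/ (/h/ is the longest suffix that is a licit onset).
Result: bra.zjamz.hobz.
Syllable 1 is /bra/: onset /br/, nucleus /a/, coda ∅.

none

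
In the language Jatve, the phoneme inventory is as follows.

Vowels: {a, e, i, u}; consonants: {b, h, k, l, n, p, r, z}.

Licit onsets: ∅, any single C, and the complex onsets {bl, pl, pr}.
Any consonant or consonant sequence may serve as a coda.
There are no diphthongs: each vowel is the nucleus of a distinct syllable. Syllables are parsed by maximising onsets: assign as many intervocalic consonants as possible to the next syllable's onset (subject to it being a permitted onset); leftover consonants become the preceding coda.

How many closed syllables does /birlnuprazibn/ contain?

Nuclei (vowels): i, u, a, i → 4 syllables.
σ1/σ2 boundary: /rln/ splits as /rl/ + /n/ (/n/ is the longest suffix that is a licit onset).
σ2/σ3 boundary: cluster /pr/ — /pr/ is itself a permitted onset, so the whole cluster goes right; preceding coda = ∅.
σ3/σ4 boundary: /z/ is a single consonant, so it becomes the next onset.
Result: birl.nu.pra.zibn.
Classifying each syllable: /birl/ (closed), /nu/ (open), /pra/ (open), /zibn/ (closed).
Closed syllables: 2.

2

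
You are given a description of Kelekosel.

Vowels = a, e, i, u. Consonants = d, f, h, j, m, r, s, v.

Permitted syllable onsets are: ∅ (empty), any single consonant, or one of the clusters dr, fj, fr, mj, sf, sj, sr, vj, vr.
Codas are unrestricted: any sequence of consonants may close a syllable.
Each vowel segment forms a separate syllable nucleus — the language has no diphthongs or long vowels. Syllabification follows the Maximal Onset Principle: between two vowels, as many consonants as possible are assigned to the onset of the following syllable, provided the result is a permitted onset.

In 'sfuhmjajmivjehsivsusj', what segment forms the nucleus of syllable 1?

The vowels are u, a, i, e, i, u — 6 nuclei, so 6 syllables.
The first nucleus (vowel 1 from the left) is /u/.

u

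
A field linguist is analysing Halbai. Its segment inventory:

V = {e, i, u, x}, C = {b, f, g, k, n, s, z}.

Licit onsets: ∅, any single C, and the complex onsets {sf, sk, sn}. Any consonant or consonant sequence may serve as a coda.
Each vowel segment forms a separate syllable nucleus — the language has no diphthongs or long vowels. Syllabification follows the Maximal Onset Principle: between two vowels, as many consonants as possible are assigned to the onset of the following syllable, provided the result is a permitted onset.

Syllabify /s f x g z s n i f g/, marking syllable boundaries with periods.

Nuclei (vowels): x, i → 2 syllables.
σ1/σ2 boundary: /gzsn/ splits as /gz/ + /sn/ (/sn/ is the longest suffix that is a licit onset).

sfxgz.snifg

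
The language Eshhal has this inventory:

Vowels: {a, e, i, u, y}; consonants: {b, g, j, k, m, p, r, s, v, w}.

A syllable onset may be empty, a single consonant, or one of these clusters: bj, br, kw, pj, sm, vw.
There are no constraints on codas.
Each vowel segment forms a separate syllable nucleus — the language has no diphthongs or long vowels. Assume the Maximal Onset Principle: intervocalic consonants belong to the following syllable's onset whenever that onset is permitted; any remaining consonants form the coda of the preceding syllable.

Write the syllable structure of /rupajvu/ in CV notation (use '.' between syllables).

Vowels present: u, a, u; each is a nucleus, giving 3 syllables.
/u…a/ gap (V1→V2): just /p/ — single C goes to the following onset.
/a…u/ gap (V2→V3): /jv/; trying suffixes from longest down, /v/ is the first permitted one, so coda /j/ | onset /v/.
So the parse is ru.paj.vu.
Mapping each syllable to C/V: /ru/ → CV, /paj/ → CVC, /vu/ → CV.

CV.CVC.CV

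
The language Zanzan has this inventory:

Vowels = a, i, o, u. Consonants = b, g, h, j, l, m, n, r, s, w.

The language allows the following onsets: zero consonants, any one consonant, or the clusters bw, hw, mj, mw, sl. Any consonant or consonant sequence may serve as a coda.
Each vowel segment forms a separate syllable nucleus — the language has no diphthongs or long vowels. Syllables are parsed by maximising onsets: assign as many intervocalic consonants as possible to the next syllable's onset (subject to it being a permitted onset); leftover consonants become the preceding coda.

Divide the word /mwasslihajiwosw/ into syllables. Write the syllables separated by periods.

mwas.sli.ha.ji.wosw

Vowels present: a, i, a, i, o; each is a nucleus, giving 5 syllables.
Between /a/ (V1) and /i/ (V2): /ssl/; trying suffixes from longest down, /sl/ is the first permitted one, so coda /s/ | onset /sl/.
Between /i/ (V2) and /a/ (V3): just /h/ — single C goes to the following onset.
Between /a/ (V3) and /i/ (V4): /j/ → onset of the next syllable (single consonants are always licit onsets).
Between /i/ (V4) and /o/ (V5): just /w/ — single C goes to the following onset.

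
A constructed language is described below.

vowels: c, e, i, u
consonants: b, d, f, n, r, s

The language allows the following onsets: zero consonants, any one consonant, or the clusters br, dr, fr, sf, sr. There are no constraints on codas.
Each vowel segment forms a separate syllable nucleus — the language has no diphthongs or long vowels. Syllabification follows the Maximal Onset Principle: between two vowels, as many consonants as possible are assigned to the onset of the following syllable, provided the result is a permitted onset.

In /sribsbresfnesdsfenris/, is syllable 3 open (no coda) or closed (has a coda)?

Nuclei (vowels): i, e, e, e, i → 5 syllables.
σ1/σ2 boundary: cluster /bsbr/ — the longest permitted-onset suffix is /br/; onset = /br/, preceding coda = /bs/.
σ2/σ3 boundary: /sfn/; trying suffixes from longest down, /n/ is the first permitted one, so coda /sf/ | onset /n/.
σ3/σ4 boundary: /sdsf/; trying suffixes from longest down, /sf/ is the first permitted one, so coda /sd/ | onset /sf/.
σ4/σ5 boundary: /nr/ splits as /n/ + /r/ (/r/ is the longest suffix that is a licit onset).
Syllabification: sribs.bresf.nesd.sfen.ris.
Syllable 3 is /nesd/ with coda /sd/, so it is closed.

closed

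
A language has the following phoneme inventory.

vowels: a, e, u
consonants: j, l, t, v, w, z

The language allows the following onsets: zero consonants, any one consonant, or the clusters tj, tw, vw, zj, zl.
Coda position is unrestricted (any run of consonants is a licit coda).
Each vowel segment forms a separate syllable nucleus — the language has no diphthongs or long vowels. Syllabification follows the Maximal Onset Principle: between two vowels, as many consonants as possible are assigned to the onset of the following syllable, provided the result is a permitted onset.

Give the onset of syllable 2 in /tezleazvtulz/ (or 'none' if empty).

Vowels present: e, e, a, u; each is a nucleus, giving 4 syllables.
/e…e/ gap (V1→V2): /zl/ — entire cluster is a permitted onset → onset /zl/, coda ∅.
/e…a/ gap (V2→V3): hiatus — the boundary sits between the two vowels.
/a…u/ gap (V3→V4): /zvt/ — longest licit onset from the right is /t/, leaving /zv/ as coda.
Result: te.zle.azv.tulz.
Syllable 2 is /zle/: onset /zl/, nucleus /e/, coda ∅.

zl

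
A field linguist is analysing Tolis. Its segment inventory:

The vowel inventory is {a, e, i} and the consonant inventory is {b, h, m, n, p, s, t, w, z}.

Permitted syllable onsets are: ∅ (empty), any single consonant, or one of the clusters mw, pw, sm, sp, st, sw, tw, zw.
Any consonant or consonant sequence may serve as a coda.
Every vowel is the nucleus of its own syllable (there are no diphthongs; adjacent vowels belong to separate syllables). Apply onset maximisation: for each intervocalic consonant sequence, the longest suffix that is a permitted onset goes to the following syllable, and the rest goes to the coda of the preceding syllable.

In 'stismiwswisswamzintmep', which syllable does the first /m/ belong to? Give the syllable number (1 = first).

The vowels are i, i, i, a, i, e — 6 nuclei, so 6 syllables.
/i…i/ gap (V1→V2): cluster /sm/ — /sm/ is itself a permitted onset, so the whole cluster goes right; preceding coda = ∅.
/i…i/ gap (V2→V3): cluster /wsw/ — the longest permitted-onset suffix is /sw/; onset = /sw/, preceding coda = /w/.
/i…a/ gap (V3→V4): /ssw/; trying suffixes from longest down, /sw/ is the first permitted one, so coda /s/ | onset /sw/.
/a…i/ gap (V4→V5): /mz/ — longest licit onset from the right is /z/, leaving /m/ as coda.
/i…e/ gap (V5→V6): cluster /ntm/ — the longest permitted-onset suffix is /m/; onset = /m/, preceding coda = /nt/.
Result: sti.smiw.swis.swam.zint.mep.
The first /m/ is in the onset of syllable 2 (/smiw/).

2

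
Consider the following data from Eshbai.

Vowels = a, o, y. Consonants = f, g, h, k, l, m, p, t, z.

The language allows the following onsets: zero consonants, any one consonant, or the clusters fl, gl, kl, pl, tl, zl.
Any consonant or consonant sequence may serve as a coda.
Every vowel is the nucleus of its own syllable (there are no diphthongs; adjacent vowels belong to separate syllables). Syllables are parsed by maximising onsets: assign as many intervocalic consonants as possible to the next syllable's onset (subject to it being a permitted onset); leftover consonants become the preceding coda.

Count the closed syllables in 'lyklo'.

Nuclei (vowels): y, o → 2 syllables.
σ1/σ2 boundary: /kl/ — entire cluster is a permitted onset → onset /kl/, coda ∅.
So the parse is ly.klo.
Classifying each syllable: /ly/ (open), /klo/ (open).
Closed syllables: 0.

0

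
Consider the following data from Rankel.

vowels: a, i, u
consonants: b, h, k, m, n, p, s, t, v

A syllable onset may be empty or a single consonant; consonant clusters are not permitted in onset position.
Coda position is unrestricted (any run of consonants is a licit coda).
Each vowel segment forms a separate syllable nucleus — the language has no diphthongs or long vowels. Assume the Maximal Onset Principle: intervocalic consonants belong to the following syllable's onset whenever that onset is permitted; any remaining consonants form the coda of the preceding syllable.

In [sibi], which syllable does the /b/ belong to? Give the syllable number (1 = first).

Vowels present: i, i; each is a nucleus, giving 2 syllables.
σ1/σ2 boundary: /b/ is a single consonant, so it becomes the next onset.
Syllabification: si.bi.
The /b/ is in the onset of syllable 2 (/bi/).

2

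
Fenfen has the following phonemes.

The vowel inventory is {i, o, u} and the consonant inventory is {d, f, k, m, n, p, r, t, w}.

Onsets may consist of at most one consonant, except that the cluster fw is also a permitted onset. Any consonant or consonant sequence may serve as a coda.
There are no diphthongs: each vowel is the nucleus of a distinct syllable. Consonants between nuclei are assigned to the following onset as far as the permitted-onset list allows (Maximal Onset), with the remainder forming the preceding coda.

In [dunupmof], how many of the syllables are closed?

2

Vowels present: u, u, o; each is a nucleus, giving 3 syllables.
σ1/σ2 boundary: just /n/ — single C goes to the following onset.
σ2/σ3 boundary: /pm/; trying suffixes from longest down, /m/ is the first permitted one, so coda /p/ | onset /m/.
So the parse is du.nup.mof.
Classifying each syllable: /du/ (open), /nup/ (closed), /mof/ (closed).
Closed syllables: 2.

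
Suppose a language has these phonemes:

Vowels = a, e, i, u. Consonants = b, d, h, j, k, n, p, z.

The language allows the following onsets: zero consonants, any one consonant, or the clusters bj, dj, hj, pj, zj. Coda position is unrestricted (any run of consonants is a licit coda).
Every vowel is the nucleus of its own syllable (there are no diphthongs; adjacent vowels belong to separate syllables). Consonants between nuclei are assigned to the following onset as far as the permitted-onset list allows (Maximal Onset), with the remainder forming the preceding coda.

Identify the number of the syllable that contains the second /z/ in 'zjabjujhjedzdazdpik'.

3

Nuclei (vowels): a, u, e, a, i → 5 syllables.
/a…u/ gap (V1→V2): /bj/ — entire cluster is a permitted onset → onset /bj/, coda ∅.
/u…e/ gap (V2→V3): /jhj/ splits as /j/ + /hj/ (/hj/ is the longest suffix that is a licit onset).
/e…a/ gap (V3→V4): /dzd/ splits as /dz/ + /d/ (/d/ is the longest suffix that is a licit onset).
/a…i/ gap (V4→V5): cluster /zdp/ — the longest permitted-onset suffix is /p/; onset = /p/, preceding coda = /zd/.
Result: zja.bjuj.hjedz.dazd.pik.
The second /z/ is in the coda of syllable 3 (/hjedz/).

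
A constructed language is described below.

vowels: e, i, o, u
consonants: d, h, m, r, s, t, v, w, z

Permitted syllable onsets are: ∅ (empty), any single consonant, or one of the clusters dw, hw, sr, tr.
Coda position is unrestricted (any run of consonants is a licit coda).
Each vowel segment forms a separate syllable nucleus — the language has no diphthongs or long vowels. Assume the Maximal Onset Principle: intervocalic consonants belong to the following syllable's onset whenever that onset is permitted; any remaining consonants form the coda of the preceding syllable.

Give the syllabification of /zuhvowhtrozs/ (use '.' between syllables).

zuh.vowh.trozs

Nuclei (vowels): u, o, o → 3 syllables.
Between /u/ (V1) and /o/ (V2): /hv/ splits as /h/ + /v/ (/v/ is the longest suffix that is a licit onset).
Between /o/ (V2) and /o/ (V3): /whtr/ — longest licit onset from the right is /tr/, leaving /wh/ as coda.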